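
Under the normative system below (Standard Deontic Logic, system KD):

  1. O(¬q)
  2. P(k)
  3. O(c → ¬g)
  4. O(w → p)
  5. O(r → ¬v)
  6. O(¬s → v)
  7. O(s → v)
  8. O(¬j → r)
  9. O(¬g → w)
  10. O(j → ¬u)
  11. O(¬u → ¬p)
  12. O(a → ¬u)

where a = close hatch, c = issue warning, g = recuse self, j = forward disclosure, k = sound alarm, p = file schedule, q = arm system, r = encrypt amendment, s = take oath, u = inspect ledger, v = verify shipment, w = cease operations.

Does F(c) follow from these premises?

Yes

Premises 6 and 7 are O(¬s → v) and O(s → v); every ideal world satisfies ¬s or s, so in either case v holds — hence O(v).
The contrapositive of premise 5 (O(r → ¬v)) is O(v → ¬r), and O(v) is already established, so O(¬r).
Premise 8, O(¬j → r), contraposes to O(¬r → j); with O(¬r) we get O(j).
From O(j) and premise 10, O(j → ¬u), we obtain O(¬u).
From O(¬u) and premise 11, O(¬u → ¬p), we obtain O(¬p).
The contrapositive of premise 4 (O(w → p)) is O(¬p → ¬w), and O(¬p) is already established, so O(¬w).
The contrapositive of premise 9 (O(¬g → w)) is O(¬w → g), and O(¬w) is already established, so O(g).
Premise 3 is O(c → ¬g); contrapositively O(g → ¬c). Since O(g) holds, K gives O(¬c).
Premises 1, 2, 12 do not contribute to this derivation.
So O(¬c) holds, i.e. F(c). The claim follows.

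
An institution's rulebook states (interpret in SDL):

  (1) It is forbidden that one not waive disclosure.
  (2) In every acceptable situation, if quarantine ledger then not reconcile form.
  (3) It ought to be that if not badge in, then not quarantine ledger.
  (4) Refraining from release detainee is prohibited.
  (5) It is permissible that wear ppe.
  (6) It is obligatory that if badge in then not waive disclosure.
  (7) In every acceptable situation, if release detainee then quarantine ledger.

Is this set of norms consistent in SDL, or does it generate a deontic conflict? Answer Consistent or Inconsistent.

Inconsistent

F(¬waive_disclosure) at premise 1 means O(waive_disclosure).
Premise 6 is O(badge_in → ¬waive_disclosure); contrapositively O(waive_disclosure → ¬badge_in). Since O(waive_disclosure) holds, K gives O(¬badge_in).
With premise 3, O(¬badge_in → ¬quarantine_ledger), the K-axiom yields O(¬quarantine_ledger).
Premise 7, O(release_detainee → quarantine_ledger), contraposes to O(¬quarantine_ledger → ¬release_detainee); with O(¬quarantine_ledger) we get O(¬release_detainee).
However, F(¬release_detainee) at premise 4 amounts to O(release_detainee).
We now have both O(¬release_detainee) and O(release_detainee) — release_detainee is simultaneously obligatory and forbidden, violating the D-axiom.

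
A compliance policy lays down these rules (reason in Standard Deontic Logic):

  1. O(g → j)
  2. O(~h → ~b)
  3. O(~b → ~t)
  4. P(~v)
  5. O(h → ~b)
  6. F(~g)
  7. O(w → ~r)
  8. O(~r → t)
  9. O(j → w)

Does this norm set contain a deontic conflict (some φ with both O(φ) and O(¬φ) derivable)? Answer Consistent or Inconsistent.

Inconsistent

Premises 5 and 2 cover both cases: O(h → ~b) and O(~h → ~b). Since h ∨ ~h is a tautology, O(~b) follows.
Premise 3 is O(~b → ~t); since O(~b), deontic closure gives O(~t).
Premise 8, O(~r → t), contraposes to O(~t → r); with O(~t) we get O(r).
The contrapositive of premise 7 (O(w → ~r)) is O(r → ~w), and O(r) is already established, so O(~w).
The contrapositive of premise 9 (O(j → w)) is O(~w → ~j), and O(~w) is already established, so O(~j).
Premise 1 is O(g → j); contrapositively O(~j → ~g). Since O(~j) holds, K gives O(~g).
Yet premise 6 is F(~g), i.e. O(g).
We now have both O(~g) and O(g) — g is simultaneously obligatory and forbidden, violating the D-axiom.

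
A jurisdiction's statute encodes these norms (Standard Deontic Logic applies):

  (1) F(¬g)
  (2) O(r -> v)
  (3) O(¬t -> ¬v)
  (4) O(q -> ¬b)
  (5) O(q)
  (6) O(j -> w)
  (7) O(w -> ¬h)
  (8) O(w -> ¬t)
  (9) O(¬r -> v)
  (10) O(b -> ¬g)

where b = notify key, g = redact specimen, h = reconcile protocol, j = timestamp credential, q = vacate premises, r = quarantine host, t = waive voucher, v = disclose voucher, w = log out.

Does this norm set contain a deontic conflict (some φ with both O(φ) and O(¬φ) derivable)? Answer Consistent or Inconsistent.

Consistent

Premise 10 is O(b -> ¬g), but O(b) is not derivable from the premises, so it does not yield O(¬g).
So O(¬g) is not derivable, and the apparent clash with O(g) does not arise.
A world satisfying every obligation exists (e.g. b=false, g=true, h=false, j=false, q=true, r=false, t=true, v=true, w=false); no atom is both obligatory and forbidden, so the set is consistent.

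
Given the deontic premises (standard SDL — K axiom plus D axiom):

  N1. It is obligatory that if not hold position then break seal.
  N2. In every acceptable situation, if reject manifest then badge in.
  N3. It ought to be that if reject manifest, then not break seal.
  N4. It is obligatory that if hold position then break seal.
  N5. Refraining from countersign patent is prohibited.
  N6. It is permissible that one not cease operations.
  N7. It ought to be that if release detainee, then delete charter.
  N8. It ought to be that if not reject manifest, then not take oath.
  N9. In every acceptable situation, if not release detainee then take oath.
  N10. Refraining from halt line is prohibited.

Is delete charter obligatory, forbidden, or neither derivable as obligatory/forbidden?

Premises 4 and 1 cover both cases: O(hold_position → break_seal) and O(¬hold_position → break_seal). Since hold_position ∨ ¬hold_position is a tautology, O(break_seal) follows.
Premise 3 is O(reject_manifest → ¬break_seal); contrapositively O(break_seal → ¬reject_manifest). Since O(break_seal) holds, K gives O(¬reject_manifest).
Premise 8 is O(¬reject_manifest → ¬take_oath); since O(¬reject_manifest), deontic closure gives O(¬take_oath).
The contrapositive of premise 9 (O(¬release_detainee → take_oath)) is O(¬take_oath → release_detainee), and O(¬take_oath) is already established, so O(release_detainee).
With premise 7, O(release_detainee → delete_charter), the K-axiom yields O(delete_charter).
Premises 2, 5, 6, 10 do not contribute to this derivation.
Hence delete_charter is obligatory.

Obligatory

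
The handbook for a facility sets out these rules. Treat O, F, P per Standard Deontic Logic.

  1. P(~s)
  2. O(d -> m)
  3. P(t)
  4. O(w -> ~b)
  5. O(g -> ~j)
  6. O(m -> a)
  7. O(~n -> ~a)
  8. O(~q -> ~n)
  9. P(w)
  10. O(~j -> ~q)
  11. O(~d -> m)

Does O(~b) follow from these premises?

Premise 4 is O(w -> ~b), but O(w) is not derivable from the premises (the permission P(w) asserts only ~O(~w), not O(w)), so it does not yield O(~b).
No other premise forces O(~b). An ideal world satisfying every premise can still have ~b false, so O(~b) is not derivable.

No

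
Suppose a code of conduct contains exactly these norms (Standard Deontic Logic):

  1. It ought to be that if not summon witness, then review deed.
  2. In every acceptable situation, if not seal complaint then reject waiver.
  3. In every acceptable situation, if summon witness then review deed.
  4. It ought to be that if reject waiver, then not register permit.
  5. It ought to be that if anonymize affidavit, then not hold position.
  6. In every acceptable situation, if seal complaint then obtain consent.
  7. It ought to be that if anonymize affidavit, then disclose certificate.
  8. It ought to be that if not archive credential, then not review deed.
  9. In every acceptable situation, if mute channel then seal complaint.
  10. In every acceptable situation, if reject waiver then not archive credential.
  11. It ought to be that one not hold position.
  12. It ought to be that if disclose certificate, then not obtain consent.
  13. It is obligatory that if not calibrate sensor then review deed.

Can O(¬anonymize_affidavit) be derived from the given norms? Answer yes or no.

Yes

Premises 3 and 1 are O(summon_witness → review_deed) and O(¬summon_witness → review_deed); every ideal world satisfies summon_witness or ¬summon_witness, so in either case review_deed holds — hence O(review_deed).
Premise 8, O(¬archive_credential → ¬review_deed), contraposes to O(review_deed → archive_credential); with O(review_deed) we get O(archive_credential).
Premise 10 is O(reject_waiver → ¬archive_credential); contrapositively O(archive_credential → ¬reject_waiver). Since O(archive_credential) holds, K gives O(¬reject_waiver).
Premise 2 is O(¬seal_complaint → reject_waiver); contrapositively O(¬reject_waiver → seal_complaint). Since O(¬reject_waiver) holds, K gives O(seal_complaint).
With premise 6, O(seal_complaint → obtain_consent), the K-axiom yields O(obtain_consent).
Premise 12 is O(disclose_certificate → ¬obtain_consent); contrapositively O(obtain_consent → ¬disclose_certificate). Since O(obtain_consent) holds, K gives O(¬disclose_certificate).
The contrapositive of premise 7 (O(anonymize_affidavit → disclose_certificate)) is O(¬disclose_certificate → ¬anonymize_affidavit), and O(¬disclose_certificate) is already established, so O(¬anonymize_affidavit).
Premises 4, 5, 9, 11, 13 do not contribute to this derivation.
So O(¬anonymize_affidavit) follows.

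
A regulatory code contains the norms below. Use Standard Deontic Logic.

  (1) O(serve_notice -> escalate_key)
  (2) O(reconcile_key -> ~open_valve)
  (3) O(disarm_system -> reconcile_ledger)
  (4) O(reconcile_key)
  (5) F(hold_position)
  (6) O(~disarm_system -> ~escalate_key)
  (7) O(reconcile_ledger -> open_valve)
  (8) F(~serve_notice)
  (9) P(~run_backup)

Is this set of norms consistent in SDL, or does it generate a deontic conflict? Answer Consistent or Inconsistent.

From premise 4 we have O(reconcile_key).
Applying K to premise 2 (O(reconcile_key -> ~open_valve)) and O(reconcile_key) yields O(~open_valve).
Premise 7 is O(reconcile_ledger -> open_valve); contrapositively O(~open_valve -> ~reconcile_ledger). Since O(~open_valve) holds, K gives O(~reconcile_ledger).
The contrapositive of premise 3 (O(disarm_system -> reconcile_ledger)) is O(~reconcile_ledger -> ~disarm_system), and O(~reconcile_ledger) is already established, so O(~disarm_system).
Premise 6 is O(~disarm_system -> ~escalate_key); since O(~disarm_system), deontic closure gives O(~escalate_key).
The contrapositive of premise 1 (O(serve_notice -> escalate_key)) is O(~escalate_key -> ~serve_notice), and O(~escalate_key) is already established, so O(~serve_notice).
Yet premise 8 is F(~serve_notice), i.e. O(serve_notice).
We now have both O(~serve_notice) and O(serve_notice) — serve_notice is simultaneously obligatory and forbidden, violating the D-axiom.

Inconsistent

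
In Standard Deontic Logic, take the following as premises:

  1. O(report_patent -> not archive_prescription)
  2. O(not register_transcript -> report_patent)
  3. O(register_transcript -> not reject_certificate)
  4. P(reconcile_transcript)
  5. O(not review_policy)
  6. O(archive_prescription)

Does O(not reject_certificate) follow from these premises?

From premise 6 we have O(archive_prescription).
The contrapositive of premise 1 (O(report_patent -> not archive_prescription)) is O(archive_prescription -> not report_patent), and O(archive_prescription) is already established, so O(not report_patent).
Premise 2, O(not register_transcript -> report_patent), contraposes to O(not report_patent -> register_transcript); with O(not report_patent) we get O(register_transcript).
From O(register_transcript) and premise 3, O(register_transcript -> not reject_certificate), we obtain O(not reject_certificate).
Premises 4, 5 do not contribute to this derivation.
So O(not reject_certificate) follows.

Yes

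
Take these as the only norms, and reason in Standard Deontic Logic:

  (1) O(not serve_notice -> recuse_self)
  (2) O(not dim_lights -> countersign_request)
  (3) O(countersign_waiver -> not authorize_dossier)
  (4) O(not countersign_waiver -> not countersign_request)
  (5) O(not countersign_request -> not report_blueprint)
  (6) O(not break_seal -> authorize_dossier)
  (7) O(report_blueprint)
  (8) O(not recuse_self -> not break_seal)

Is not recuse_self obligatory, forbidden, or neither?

Premise 7 states O(report_blueprint) outright.
The contrapositive of premise 5 (O(not countersign_request -> not report_blueprint)) is O(report_blueprint -> countersign_request), and O(report_blueprint) is already established, so O(countersign_request).
The contrapositive of premise 4 (O(not countersign_waiver -> not countersign_request)) is O(countersign_request -> countersign_waiver), and O(countersign_request) is already established, so O(countersign_waiver).
Premise 3 is O(countersign_waiver -> not authorize_dossier); since O(countersign_waiver), deontic closure gives O(not authorize_dossier).
Premise 6 is O(not break_seal -> authorize_dossier); contrapositively O(not authorize_dossier -> break_seal). Since O(not authorize_dossier) holds, K gives O(break_seal).
Premise 8 is O(not recuse_self -> not break_seal); contrapositively O(break_seal -> recuse_self). Since O(break_seal) holds, K gives O(recuse_self).
Premises 1, 2 do not contribute to this derivation.
Thus O(recuse_self), which is F(not recuse_self): not recuse_self is forbidden.

Forbidden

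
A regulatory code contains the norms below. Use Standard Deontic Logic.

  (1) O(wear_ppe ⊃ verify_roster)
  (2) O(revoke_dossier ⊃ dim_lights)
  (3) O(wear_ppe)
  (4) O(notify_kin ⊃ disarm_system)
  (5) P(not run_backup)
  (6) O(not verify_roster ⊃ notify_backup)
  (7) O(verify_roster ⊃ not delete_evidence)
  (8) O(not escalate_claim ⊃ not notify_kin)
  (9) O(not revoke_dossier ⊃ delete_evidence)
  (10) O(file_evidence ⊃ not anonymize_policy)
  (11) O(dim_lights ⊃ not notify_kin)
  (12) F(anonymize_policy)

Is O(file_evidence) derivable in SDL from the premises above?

No

Premise 10 is O(file_evidence ⊃ not anonymize_policy); even if O(not anonymize_policy) held, inferring O(file_evidence) would be affirming the consequent — invalid.
No other premise forces O(file_evidence). An ideal world satisfying every premise can still have file_evidence false, so O(file_evidence) is not derivable.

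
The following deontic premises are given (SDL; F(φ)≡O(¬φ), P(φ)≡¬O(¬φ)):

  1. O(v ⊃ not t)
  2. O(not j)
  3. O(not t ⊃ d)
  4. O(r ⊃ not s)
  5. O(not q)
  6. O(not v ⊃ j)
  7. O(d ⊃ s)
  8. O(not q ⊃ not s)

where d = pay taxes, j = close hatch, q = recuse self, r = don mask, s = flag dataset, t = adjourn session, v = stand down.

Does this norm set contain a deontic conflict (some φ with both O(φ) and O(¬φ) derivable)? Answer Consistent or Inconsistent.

From premise 5 we have O(not q).
With premise 8, O(not q ⊃ not s), the K-axiom yields O(not s).
The contrapositive of premise 7 (O(d ⊃ s)) is O(not s ⊃ not d), and O(not s) is already established, so O(not d).
Premise 3, O(not t ⊃ d), contraposes to O(not d ⊃ t); with O(not d) we get O(t).
Premise 1 is O(v ⊃ not t); contrapositively O(t ⊃ not v). Since O(t) holds, K gives O(not v).
With premise 6, O(not v ⊃ j), the K-axiom yields O(j).
However, premise 2 gives O(not j).
We now have both O(j) and O(not j) — j is simultaneously obligatory and forbidden, violating the D-axiom.

Inconsistent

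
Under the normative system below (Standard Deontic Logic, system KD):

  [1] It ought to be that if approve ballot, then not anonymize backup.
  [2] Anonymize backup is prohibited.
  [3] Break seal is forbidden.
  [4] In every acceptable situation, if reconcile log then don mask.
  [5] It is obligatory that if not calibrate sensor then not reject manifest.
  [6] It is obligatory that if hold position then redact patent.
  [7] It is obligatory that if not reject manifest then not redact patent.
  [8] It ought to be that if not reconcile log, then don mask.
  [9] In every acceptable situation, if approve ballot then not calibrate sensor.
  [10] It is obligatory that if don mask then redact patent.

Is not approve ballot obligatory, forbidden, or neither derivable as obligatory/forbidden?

Premises 4 and 8 are O(reconcile_log → don_mask) and O(¬reconcile_log → don_mask); every ideal world satisfies reconcile_log or ¬reconcile_log, so in either case don_mask holds — hence O(don_mask).
Applying K to premise 10 (O(don_mask → redact_patent)) and O(don_mask) yields O(redact_patent).
Premise 7, O(¬reject_manifest → ¬redact_patent), contraposes to O(redact_patent → reject_manifest); with O(redact_patent) we get O(reject_manifest).
Premise 5 is O(¬calibrate_sensor → ¬reject_manifest); contrapositively O(reject_manifest → calibrate_sensor). Since O(reject_manifest) holds, K gives O(calibrate_sensor).
The contrapositive of premise 9 (O(approve_ballot → ¬calibrate_sensor)) is O(calibrate_sensor → ¬approve_ballot), and O(calibrate_sensor) is already established, so O(¬approve_ballot).
Premises 1, 2, 3, 6 do not contribute to this derivation.
Hence ¬approve_ballot is obligatory.

Obligatory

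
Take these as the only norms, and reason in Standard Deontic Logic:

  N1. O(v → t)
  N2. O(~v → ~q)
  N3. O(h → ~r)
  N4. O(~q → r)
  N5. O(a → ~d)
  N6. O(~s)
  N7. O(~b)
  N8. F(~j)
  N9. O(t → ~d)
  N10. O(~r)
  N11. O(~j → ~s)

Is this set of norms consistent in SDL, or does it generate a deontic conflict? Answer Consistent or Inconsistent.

Premise 11 is O(~j → ~s); even if O(~s) held, inferring O(~j) would be affirming the consequent — invalid.
So O(~j) is not derivable, and the apparent clash with O(j) does not arise.
A world satisfying every obligation exists (e.g. a=false, b=false, d=false, h=false, j=true, q=true, r=false, s=false, t=true, v=true); no atom is both obligatory and forbidden, so the set is consistent.

Consistent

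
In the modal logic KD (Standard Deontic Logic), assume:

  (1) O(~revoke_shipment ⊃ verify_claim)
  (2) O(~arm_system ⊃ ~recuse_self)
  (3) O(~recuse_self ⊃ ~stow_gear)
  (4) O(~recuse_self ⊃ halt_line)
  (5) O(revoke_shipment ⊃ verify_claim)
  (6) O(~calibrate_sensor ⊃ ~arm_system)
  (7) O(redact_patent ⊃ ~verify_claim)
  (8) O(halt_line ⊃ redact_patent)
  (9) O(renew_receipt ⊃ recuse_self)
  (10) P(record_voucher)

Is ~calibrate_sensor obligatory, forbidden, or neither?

Premises 5 and 1 cover both cases: O(revoke_shipment ⊃ verify_claim) and O(~revoke_shipment ⊃ verify_claim). Since revoke_shipment ∨ ~revoke_shipment is a tautology, O(verify_claim) follows.
The contrapositive of premise 7 (O(redact_patent ⊃ ~verify_claim)) is O(verify_claim ⊃ ~redact_patent), and O(verify_claim) is already established, so O(~redact_patent).
Premise 8 is O(halt_line ⊃ redact_patent); contrapositively O(~redact_patent ⊃ ~halt_line). Since O(~redact_patent) holds, K gives O(~halt_line).
Premise 4 is O(~recuse_self ⊃ halt_line); contrapositively O(~halt_line ⊃ recuse_self). Since O(~halt_line) holds, K gives O(recuse_self).
The contrapositive of premise 2 (O(~arm_system ⊃ ~recuse_self)) is O(recuse_self ⊃ arm_system), and O(recuse_self) is already established, so O(arm_system).
The contrapositive of premise 6 (O(~calibrate_sensor ⊃ ~arm_system)) is O(arm_system ⊃ calibrate_sensor), and O(arm_system) is already established, so O(calibrate_sensor).
Premises 3, 9, 10 do not contribute to this derivation.
Thus O(calibrate_sensor), which is F(~calibrate_sensor): ~calibrate_sensor is forbidden.

Forbidden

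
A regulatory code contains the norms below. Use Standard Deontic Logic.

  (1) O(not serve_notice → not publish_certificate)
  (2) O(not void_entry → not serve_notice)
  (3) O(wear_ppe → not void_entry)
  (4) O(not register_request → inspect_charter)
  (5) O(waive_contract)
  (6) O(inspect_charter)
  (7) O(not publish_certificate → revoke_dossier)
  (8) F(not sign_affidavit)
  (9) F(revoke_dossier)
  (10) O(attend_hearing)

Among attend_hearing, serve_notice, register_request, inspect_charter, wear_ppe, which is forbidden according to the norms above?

wear_ppe

Premise 9, F(revoke_dossier), is equivalent to O(not revoke_dossier).
Premise 7 is O(not publish_certificate → revoke_dossier); contrapositively O(not revoke_dossier → publish_certificate). Since O(not revoke_dossier) holds, K gives O(publish_certificate).
Premise 1 is O(not serve_notice → not publish_certificate); contrapositively O(publish_certificate → serve_notice). Since O(publish_certificate) holds, K gives O(serve_notice).
The contrapositive of premise 2 (O(not void_entry → not serve_notice)) is O(serve_notice → void_entry), and O(serve_notice) is already established, so O(void_entry).
Premise 3, O(wear_ppe → not void_entry), contraposes to O(void_entry → not wear_ppe); with O(void_entry) we get O(not wear_ppe).
So O(not wear_ppe) holds, i.e. wear_ppe is forbidden. None of the other listed options is forbidden under the premises.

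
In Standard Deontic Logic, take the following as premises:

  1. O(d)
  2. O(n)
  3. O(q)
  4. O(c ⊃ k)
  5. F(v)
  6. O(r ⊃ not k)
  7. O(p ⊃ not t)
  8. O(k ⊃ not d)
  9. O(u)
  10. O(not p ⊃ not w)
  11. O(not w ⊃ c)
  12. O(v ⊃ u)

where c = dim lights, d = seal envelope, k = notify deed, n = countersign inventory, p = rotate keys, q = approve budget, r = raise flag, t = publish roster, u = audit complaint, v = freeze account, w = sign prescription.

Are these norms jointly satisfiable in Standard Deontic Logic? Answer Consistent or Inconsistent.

Premise 12 is O(v ⊃ u); even if O(u) held, inferring O(v) would be affirming the consequent — invalid.
So O(v) is not derivable, and the apparent clash with O(not v) does not arise.
A world satisfying every obligation exists (e.g. c=false, d=true, k=false, n=true, p=true, q=true, r=false, t=false, u=true, v=false, w=true); no atom is both obligatory and forbidden, so the set is consistent.

Consistent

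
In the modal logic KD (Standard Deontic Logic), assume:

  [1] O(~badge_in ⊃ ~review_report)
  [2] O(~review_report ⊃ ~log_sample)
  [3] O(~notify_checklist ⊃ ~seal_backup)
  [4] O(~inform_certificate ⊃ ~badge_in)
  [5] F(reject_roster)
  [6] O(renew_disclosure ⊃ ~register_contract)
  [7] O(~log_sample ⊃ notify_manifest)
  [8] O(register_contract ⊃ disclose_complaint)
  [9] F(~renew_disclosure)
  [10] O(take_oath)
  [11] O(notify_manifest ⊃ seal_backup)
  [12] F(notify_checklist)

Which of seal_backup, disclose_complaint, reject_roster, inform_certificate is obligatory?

Premise 12 is F(notify_checklist), i.e. O(~notify_checklist).
Applying K to premise 3 (O(~notify_checklist ⊃ ~seal_backup)) and O(~notify_checklist) yields O(~seal_backup).
The contrapositive of premise 11 (O(notify_manifest ⊃ seal_backup)) is O(~seal_backup ⊃ ~notify_manifest), and O(~seal_backup) is already established, so O(~notify_manifest).
The contrapositive of premise 7 (O(~log_sample ⊃ notify_manifest)) is O(~notify_manifest ⊃ log_sample), and O(~notify_manifest) is already established, so O(log_sample).
Premise 2 is O(~review_report ⊃ ~log_sample); contrapositively O(log_sample ⊃ review_report). Since O(log_sample) holds, K gives O(review_report).
Premise 1 is O(~badge_in ⊃ ~review_report); contrapositively O(review_report ⊃ badge_in). Since O(review_report) holds, K gives O(badge_in).
Premise 4 is O(~inform_certificate ⊃ ~badge_in); contrapositively O(badge_in ⊃ inform_certificate). Since O(badge_in) holds, K gives O(inform_certificate).
So O(inform_certificate) holds — inform_certificate is obligatory. None of the other listed options is made obligatory by any chain of premises.

inform_certificate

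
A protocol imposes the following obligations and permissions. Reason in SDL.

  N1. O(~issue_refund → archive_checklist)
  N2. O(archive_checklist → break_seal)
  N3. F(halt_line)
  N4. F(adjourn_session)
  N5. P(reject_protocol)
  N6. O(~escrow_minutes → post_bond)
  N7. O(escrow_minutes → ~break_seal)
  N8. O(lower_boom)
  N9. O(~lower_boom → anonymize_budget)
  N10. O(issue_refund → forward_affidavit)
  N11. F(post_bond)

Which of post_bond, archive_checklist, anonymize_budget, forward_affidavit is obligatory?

Premise 11 is F(post_bond), i.e. O(~post_bond).
Premise 6, O(~escrow_minutes → post_bond), contraposes to O(~post_bond → escrow_minutes); with O(~post_bond) we get O(escrow_minutes).
From O(escrow_minutes) and premise 7, O(escrow_minutes → ~break_seal), we obtain O(~break_seal).
The contrapositive of premise 2 (O(archive_checklist → break_seal)) is O(~break_seal → ~archive_checklist), and O(~break_seal) is already established, so O(~archive_checklist).
Premise 1, O(~issue_refund → archive_checklist), contraposes to O(~archive_checklist → issue_refund); with O(~archive_checklist) we get O(issue_refund).
Premise 10 is O(issue_refund → forward_affidavit); since O(issue_refund), deontic closure gives O(forward_affidavit).
So O(forward_affidavit) holds — forward_affidavit is obligatory. None of the other listed options is made obligatory by any chain of premises.

forward_affidavit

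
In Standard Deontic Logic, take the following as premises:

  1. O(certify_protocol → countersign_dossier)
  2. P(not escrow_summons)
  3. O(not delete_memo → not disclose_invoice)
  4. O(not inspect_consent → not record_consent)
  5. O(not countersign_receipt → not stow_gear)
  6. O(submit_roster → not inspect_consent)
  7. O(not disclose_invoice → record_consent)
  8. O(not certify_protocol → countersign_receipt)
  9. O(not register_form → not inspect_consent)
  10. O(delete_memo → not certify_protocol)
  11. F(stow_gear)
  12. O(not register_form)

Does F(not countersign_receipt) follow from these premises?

Yes

From premise 12 we have O(not register_form).
Premise 9 is O(not register_form → not inspect_consent); since O(not register_form), deontic closure gives O(not inspect_consent).
With premise 4, O(not inspect_consent → not record_consent), the K-axiom yields O(not record_consent).
Premise 7 is O(not disclose_invoice → record_consent); contrapositively O(not record_consent → disclose_invoice). Since O(not record_consent) holds, K gives O(disclose_invoice).
Premise 3 is O(not delete_memo → not disclose_invoice); contrapositively O(disclose_invoice → delete_memo). Since O(disclose_invoice) holds, K gives O(delete_memo).
With premise 10, O(delete_memo → not certify_protocol), the K-axiom yields O(not certify_protocol).
Applying K to premise 8 (O(not certify_protocol → countersign_receipt)) and O(not certify_protocol) yields O(countersign_receipt).
Premises 1, 2, 5, 6, 11 do not contribute to this derivation.
So O(countersign_receipt) holds, i.e. F(not countersign_receipt). The claim follows.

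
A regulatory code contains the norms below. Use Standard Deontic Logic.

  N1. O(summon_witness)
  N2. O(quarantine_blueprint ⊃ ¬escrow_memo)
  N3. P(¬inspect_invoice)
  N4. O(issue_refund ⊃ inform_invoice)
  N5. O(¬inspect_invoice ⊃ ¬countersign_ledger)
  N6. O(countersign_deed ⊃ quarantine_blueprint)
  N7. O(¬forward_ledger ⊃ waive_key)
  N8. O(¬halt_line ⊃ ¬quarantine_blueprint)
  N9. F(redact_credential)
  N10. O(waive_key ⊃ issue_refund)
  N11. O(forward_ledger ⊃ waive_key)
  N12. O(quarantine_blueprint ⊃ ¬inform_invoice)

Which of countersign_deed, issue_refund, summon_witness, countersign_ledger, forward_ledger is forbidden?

countersign_deed

By case analysis on forward_ledger: premise 11 gives O(forward_ledger ⊃ waive_key) and premise 7 gives O(¬forward_ledger ⊃ waive_key), so O(waive_key) either way.
Applying K to premise 10 (O(waive_key ⊃ issue_refund)) and O(waive_key) yields O(issue_refund).
Premise 4 is O(issue_refund ⊃ inform_invoice); since O(issue_refund), deontic closure gives O(inform_invoice).
The contrapositive of premise 12 (O(quarantine_blueprint ⊃ ¬inform_invoice)) is O(inform_invoice ⊃ ¬quarantine_blueprint), and O(inform_invoice) is already established, so O(¬quarantine_blueprint).
The contrapositive of premise 6 (O(countersign_deed ⊃ quarantine_blueprint)) is O(¬quarantine_blueprint ⊃ ¬countersign_deed), and O(¬quarantine_blueprint) is already established, so O(¬countersign_deed).
So O(¬countersign_deed) holds, i.e. countersign_deed is forbidden. None of the other listed options is forbidden under the premises.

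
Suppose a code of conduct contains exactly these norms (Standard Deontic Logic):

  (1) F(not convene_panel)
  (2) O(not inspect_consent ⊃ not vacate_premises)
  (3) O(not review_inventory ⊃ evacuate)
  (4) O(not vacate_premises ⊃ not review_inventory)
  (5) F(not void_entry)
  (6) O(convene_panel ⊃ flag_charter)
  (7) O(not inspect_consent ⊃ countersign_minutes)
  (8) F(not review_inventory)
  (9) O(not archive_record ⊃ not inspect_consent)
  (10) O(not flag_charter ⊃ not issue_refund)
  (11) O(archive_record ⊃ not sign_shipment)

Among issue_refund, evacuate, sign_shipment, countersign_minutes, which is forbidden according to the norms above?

F(not review_inventory) at premise 8 means O(review_inventory).
Premise 4, O(not vacate_premises ⊃ not review_inventory), contraposes to O(review_inventory ⊃ vacate_premises); with O(review_inventory) we get O(vacate_premises).
Premise 2 is O(not inspect_consent ⊃ not vacate_premises); contrapositively O(vacate_premises ⊃ inspect_consent). Since O(vacate_premises) holds, K gives O(inspect_consent).
The contrapositive of premise 9 (O(not archive_record ⊃ not inspect_consent)) is O(inspect_consent ⊃ archive_record), and O(inspect_consent) is already established, so O(archive_record).
With premise 11, O(archive_record ⊃ not sign_shipment), the K-axiom yields O(not sign_shipment).
So O(not sign_shipment) holds, i.e. sign_shipment is forbidden. None of the other listed options is forbidden under the premises.

sign_shipment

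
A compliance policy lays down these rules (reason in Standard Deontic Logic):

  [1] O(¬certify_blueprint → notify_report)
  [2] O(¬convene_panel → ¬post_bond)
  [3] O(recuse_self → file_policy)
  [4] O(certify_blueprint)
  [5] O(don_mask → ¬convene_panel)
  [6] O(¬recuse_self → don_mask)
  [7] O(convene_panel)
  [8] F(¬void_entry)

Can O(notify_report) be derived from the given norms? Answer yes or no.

Premise 1 is O(¬certify_blueprint → notify_report), but O(¬certify_blueprint) is not derivable from the premises, so it does not yield O(notify_report).
No other premise forces O(notify_report). An ideal world satisfying every premise can still have notify_report false, so O(notify_report) is not derivable.

No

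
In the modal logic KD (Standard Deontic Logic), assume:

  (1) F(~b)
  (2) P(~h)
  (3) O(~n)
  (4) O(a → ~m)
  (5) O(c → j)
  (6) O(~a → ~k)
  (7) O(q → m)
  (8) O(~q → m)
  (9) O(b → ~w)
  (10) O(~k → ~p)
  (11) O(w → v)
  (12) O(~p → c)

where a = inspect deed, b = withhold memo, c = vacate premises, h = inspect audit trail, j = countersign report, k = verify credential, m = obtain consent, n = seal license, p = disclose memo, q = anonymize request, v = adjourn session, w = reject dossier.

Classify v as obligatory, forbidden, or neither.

Premise 11 is O(w → v), but O(w) is not derivable from the premises, so it does not yield O(v).
No premise or chain of K-axiom applications forces O(v), and none forces O(~v). So v is neither obligatory nor forbidden under these norms.

Neither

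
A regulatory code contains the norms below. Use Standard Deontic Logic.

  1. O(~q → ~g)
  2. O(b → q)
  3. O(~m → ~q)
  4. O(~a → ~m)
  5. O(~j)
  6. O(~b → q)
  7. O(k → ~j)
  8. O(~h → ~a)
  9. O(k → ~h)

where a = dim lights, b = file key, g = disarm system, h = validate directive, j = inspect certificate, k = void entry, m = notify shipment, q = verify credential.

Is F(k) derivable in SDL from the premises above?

Yes

By case analysis on ~b: premise 6 gives O(~b → q) and premise 2 gives O(b → q), so O(q) either way.
Premise 3, O(~m → ~q), contraposes to O(q → m); with O(q) we get O(m).
Premise 4 is O(~a → ~m); contrapositively O(m → a). Since O(m) holds, K gives O(a).
Premise 8 is O(~h → ~a); contrapositively O(a → h). Since O(a) holds, K gives O(h).
Premise 9 is O(k → ~h); contrapositively O(h → ~k). Since O(h) holds, K gives O(~k).
Premises 1, 5, 7 do not contribute to this derivation.
So O(~k) holds, i.e. F(k). The claim follows.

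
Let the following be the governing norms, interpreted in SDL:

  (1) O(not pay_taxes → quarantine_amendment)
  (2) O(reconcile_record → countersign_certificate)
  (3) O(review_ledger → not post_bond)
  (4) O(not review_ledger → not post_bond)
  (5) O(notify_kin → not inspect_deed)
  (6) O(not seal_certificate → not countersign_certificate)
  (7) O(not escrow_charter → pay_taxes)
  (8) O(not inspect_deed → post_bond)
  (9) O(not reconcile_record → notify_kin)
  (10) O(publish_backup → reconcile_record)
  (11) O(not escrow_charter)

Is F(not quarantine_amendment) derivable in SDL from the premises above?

No

Premise 1 is O(not pay_taxes → quarantine_amendment), but O(not pay_taxes) is not derivable from the premises, so it does not yield O(quarantine_amendment).
No other premise forces O(quarantine_amendment). An ideal world satisfying every premise can still have not quarantine_amendment true, so F(not quarantine_amendment) is not derivable.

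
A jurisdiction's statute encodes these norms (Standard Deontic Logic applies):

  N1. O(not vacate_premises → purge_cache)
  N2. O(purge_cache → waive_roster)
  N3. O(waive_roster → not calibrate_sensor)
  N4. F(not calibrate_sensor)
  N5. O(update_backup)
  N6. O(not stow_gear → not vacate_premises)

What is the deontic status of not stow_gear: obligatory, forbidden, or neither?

Premise 4, F(not calibrate_sensor), is equivalent to O(calibrate_sensor).
Premise 3 is O(waive_roster → not calibrate_sensor); contrapositively O(calibrate_sensor → not waive_roster). Since O(calibrate_sensor) holds, K gives O(not waive_roster).
Premise 2 is O(purge_cache → waive_roster); contrapositively O(not waive_roster → not purge_cache). Since O(not waive_roster) holds, K gives O(not purge_cache).
Premise 1, O(not vacate_premises → purge_cache), contraposes to O(not purge_cache → vacate_premises); with O(not purge_cache) we get O(vacate_premises).
Premise 6 is O(not stow_gear → not vacate_premises); contrapositively O(vacate_premises → stow_gear). Since O(vacate_premises) holds, K gives O(stow_gear).
Premise 5 does not contribute to this derivation.
Thus O(stow_gear), which is F(not stow_gear): not stow_gear is forbidden.

Forbidden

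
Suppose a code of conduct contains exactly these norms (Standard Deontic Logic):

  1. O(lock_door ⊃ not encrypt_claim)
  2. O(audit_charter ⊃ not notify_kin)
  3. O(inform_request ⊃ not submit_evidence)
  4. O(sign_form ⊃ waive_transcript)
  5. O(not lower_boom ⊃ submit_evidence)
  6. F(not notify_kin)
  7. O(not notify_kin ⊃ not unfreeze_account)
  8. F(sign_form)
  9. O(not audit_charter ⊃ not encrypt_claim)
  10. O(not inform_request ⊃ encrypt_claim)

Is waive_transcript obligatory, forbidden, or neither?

Neither

Premise 4 is O(sign_form ⊃ waive_transcript), but O(sign_form) is not derivable from the premises, so it does not yield O(waive_transcript).
No premise or chain of K-axiom applications forces O(waive_transcript), and none forces O(not waive_transcript). So waive_transcript is neither obligatory nor forbidden under these norms.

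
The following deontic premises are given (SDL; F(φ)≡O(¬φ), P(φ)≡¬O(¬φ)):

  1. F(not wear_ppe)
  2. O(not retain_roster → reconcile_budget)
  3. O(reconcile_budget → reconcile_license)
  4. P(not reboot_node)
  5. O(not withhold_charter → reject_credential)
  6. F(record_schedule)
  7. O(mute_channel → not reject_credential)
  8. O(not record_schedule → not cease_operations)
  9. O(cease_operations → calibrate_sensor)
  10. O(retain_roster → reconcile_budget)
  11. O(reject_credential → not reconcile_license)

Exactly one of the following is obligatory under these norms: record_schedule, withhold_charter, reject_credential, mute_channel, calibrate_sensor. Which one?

Premises 10 and 2 are O(retain_roster → reconcile_budget) and O(not retain_roster → reconcile_budget); every ideal world satisfies retain_roster or not retain_roster, so in either case reconcile_budget holds — hence O(reconcile_budget).
From O(reconcile_budget) and premise 3, O(reconcile_budget → reconcile_license), we obtain O(reconcile_license).
Premise 11, O(reject_credential → not reconcile_license), contraposes to O(reconcile_license → not reject_credential); with O(reconcile_license) we get O(not reject_credential).
The contrapositive of premise 5 (O(not withhold_charter → reject_credential)) is O(not reject_credential → withhold_charter), and O(not reject_credential) is already established, so O(withhold_charter).
So O(withhold_charter) holds — withhold_charter is obligatory. None of the other listed options is made obligatory by any chain of premises.

withhold_charter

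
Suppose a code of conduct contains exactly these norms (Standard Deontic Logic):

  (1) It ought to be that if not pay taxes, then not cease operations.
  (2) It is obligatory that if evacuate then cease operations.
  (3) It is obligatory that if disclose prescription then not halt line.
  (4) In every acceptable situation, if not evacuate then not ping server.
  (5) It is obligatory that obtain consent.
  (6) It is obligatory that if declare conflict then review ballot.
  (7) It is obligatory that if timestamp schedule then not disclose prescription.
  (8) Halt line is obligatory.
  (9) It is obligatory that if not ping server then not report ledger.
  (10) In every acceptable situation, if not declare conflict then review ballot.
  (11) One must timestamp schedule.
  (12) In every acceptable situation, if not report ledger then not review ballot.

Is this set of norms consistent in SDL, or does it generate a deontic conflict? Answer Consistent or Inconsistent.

Premise 3 is O(disclose_prescription → ¬halt_line), but O(disclose_prescription) is not derivable from the premises, so it does not yield O(¬halt_line).
So O(¬halt_line) is not derivable, and the apparent clash with O(halt_line) does not arise.
A world satisfying every obligation exists (e.g. cease_operations=true, declare_conflict=false, disclose_prescription=false, evacuate=true, halt_line=true, obtain_consent=true, pay_taxes=true, ping_server=true, report_ledger=true, review_ballot=true, timestamp_schedule=true); no atom is both obligatory and forbidden, so the set is consistent.

Consistent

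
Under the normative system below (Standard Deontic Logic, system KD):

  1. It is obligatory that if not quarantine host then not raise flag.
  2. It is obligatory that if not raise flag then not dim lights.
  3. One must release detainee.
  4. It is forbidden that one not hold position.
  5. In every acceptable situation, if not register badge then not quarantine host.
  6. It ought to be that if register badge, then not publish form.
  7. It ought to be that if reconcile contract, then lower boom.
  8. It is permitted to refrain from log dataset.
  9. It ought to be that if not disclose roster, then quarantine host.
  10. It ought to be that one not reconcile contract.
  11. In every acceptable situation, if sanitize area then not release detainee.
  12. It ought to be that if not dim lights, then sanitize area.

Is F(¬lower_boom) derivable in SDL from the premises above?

No

Premise 7 is O(reconcile_contract → lower_boom), but O(reconcile_contract) is not derivable from the premises, so it does not yield O(lower_boom).
No other premise forces O(lower_boom). An ideal world satisfying every premise can still have ¬lower_boom true, so F(¬lower_boom) is not derivable.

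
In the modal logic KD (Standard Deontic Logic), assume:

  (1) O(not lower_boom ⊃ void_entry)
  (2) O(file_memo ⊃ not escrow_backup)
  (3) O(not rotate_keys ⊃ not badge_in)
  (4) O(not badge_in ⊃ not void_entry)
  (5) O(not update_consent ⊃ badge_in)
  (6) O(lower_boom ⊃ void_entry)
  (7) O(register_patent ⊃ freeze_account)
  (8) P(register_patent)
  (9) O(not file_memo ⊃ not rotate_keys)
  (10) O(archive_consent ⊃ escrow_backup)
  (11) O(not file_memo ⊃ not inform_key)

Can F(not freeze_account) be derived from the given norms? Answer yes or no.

Premise 7 is O(register_patent ⊃ freeze_account), but O(register_patent) is not derivable from the premises (the permission P(register_patent) asserts only not O(not register_patent), not O(register_patent)), so it does not yield O(freeze_account).
No other premise forces O(freeze_account). An ideal world satisfying every premise can still have not freeze_account true, so F(not freeze_account) is not derivable.

No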